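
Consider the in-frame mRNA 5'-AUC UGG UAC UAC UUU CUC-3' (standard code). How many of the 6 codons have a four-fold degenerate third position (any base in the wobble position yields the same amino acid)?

1

Codon 1 AUC (Ile): third position 3-fold.
Codon 2 UGG (Trp): third position 1-fold.
Codon 3 UAC (Tyr): third position 2-fold.
Codon 4 UAC (Tyr): third position 2-fold.
Codon 5 UUU (Phe): third position 2-fold.
Codon 6 CUC (Leu): third position 4-fold.
Four-fold degenerate third positions: 1.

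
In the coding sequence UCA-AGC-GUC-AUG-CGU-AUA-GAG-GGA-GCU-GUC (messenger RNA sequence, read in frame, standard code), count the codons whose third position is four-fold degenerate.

Codon 1 UCA (Ser): third position 4-fold.
Codon 2 AGC (Ser): third position 2-fold.
Codon 3 GUC (Val): third position 4-fold.
Codon 4 AUG (Met): third position 1-fold.
Codon 5 CGU (Arg): third position 4-fold.
Codon 6 AUA (Ile): third position 3-fold.
Codon 7 GAG (Glu): third position 2-fold.
Codon 8 GGA (Gly): third position 4-fold.
Codon 9 GCU (Ala): third position 4-fold.
Codon 10 GUC (Val): third position 4-fold.
Four-fold degenerate third positions: 6.

6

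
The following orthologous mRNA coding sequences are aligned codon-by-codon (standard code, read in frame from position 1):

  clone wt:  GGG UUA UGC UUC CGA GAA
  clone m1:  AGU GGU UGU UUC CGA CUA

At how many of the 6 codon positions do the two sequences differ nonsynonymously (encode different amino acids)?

Codon 1: GGG Gly / AGU Ser — nonsynonymous.
Codon 2: UUA Leu / GGU Gly — nonsynonymous.
Codon 3: UGC Cys / UGU Cys — synonymous.
Codon 4: UUC Phe / UUC Phe — identical.
Codon 5: CGA Arg / CGA Arg — identical.
Codon 6: GAA Glu / CUA Leu — nonsynonymous.
Nonsynonymous differences: 3.

3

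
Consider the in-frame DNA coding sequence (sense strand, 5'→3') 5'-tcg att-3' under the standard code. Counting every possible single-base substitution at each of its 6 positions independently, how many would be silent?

5

Codon 1 (TCG, Ser): 3 synonymous substitutions.
Codon 2 (ATT, Ile): 2 synonymous substitutions.
Total: 3 + 2 = 5.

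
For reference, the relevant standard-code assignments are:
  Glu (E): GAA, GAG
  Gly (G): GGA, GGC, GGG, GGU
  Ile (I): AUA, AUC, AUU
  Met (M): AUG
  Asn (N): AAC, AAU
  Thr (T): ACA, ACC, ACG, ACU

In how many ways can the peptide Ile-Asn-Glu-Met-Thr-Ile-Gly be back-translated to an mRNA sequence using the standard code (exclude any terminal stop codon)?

576

Ile: 3 codons.
Asn: 2 codons.
Glu: 2 codons.
Met: 1 codon.
Thr: 4 codons.
Ile: 3 codons.
Gly: 4 codons.
3 × 2 × 2 × 1 × 4 × 3 × 4 = 576.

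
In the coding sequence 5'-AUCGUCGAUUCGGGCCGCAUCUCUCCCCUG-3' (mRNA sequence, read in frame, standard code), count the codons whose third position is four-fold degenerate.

7

Codon 1 AUC (Ile): third position 3-fold.
Codon 2 GUC (Val): third position 4-fold.
Codon 3 GAU (Asp): third position 2-fold.
Codon 4 UCG (Ser): third position 4-fold.
Codon 5 GGC (Gly): third position 4-fold.
Codon 6 CGC (Arg): third position 4-fold.
Codon 7 AUC (Ile): third position 3-fold.
Codon 8 UCU (Ser): third position 4-fold.
Codon 9 CCC (Pro): third position 4-fold.
Codon 10 CUG (Leu): third position 4-fold.
Four-fold degenerate third positions: 7.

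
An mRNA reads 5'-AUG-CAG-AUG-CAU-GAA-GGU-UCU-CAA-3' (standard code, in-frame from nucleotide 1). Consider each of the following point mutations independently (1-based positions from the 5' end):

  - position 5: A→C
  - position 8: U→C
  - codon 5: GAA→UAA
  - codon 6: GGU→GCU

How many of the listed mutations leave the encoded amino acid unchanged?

Codon 2: CAG (Gln) → CCG (Pro) — missense.
Codon 3: AUG (Met) → ACG (Thr) — missense.
Codon 5: GAA (Glu) → UAA (Stop) — nonsense.
Codon 6: GGU (Gly) → GCU (Ala) — missense.
Synonymous: 0 of 4.

0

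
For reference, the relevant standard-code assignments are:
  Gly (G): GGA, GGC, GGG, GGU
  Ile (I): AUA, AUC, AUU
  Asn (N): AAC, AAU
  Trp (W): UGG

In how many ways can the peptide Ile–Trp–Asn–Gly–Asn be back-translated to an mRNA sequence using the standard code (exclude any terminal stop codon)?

48

Ile: 3 codons.
Trp: 1 codon.
Asn: 2 codons.
Gly: 4 codons.
Asn: 2 codons.
3 × 1 × 2 × 4 × 2 = 48.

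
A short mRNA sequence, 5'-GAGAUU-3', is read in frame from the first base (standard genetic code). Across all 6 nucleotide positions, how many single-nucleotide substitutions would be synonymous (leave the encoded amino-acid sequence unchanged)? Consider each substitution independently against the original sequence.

3

Codon 1 (GAG, Glu): 1 synonymous substitution.
Codon 2 (AUU, Ile): 2 synonymous substitutions.
Total: 1 + 2 = 3.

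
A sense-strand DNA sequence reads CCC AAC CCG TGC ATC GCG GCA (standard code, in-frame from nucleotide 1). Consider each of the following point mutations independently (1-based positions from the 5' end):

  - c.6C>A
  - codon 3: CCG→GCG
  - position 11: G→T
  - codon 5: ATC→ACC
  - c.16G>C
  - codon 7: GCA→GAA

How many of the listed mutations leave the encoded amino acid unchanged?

0

Codon 2: AAC (Asn) → AAA (Lys) — missense.
Codon 3: CCG (Pro) → GCG (Ala) — missense.
Codon 4: TGC (Cys) → TTC (Phe) — missense.
Codon 5: ATC (Ile) → ACC (Thr) — missense.
Codon 6: GCG (Ala) → CCG (Pro) — missense.
Codon 7: GCA (Ala) → GAA (Glu) — missense.
Synonymous: 0 of 6.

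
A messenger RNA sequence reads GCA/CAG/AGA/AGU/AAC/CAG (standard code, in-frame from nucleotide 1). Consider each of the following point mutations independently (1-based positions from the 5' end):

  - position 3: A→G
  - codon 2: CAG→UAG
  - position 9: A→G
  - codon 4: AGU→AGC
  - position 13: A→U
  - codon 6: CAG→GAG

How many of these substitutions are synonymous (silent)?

Codon 1: GCA (Ala) → GCG (Ala) — synonymous.
Codon 2: CAG (Gln) → UAG (Stop) — nonsense.
Codon 3: AGA (Arg) → AGG (Arg) — synonymous.
Codon 4: AGU (Ser) → AGC (Ser) — synonymous.
Codon 5: AAC (Asn) → UAC (Tyr) — missense.
Codon 6: CAG (Gln) → GAG (Glu) — missense.
Synonymous: 3 of 6.

3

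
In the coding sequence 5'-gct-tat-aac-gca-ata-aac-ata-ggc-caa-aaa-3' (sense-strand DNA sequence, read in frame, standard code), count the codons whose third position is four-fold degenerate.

Codon 1 GCT (Ala): third position 4-fold.
Codon 2 TAT (Tyr): third position 2-fold.
Codon 3 AAC (Asn): third position 2-fold.
Codon 4 GCA (Ala): third position 4-fold.
Codon 5 ATA (Ile): third position 3-fold.
Codon 6 AAC (Asn): third position 2-fold.
Codon 7 ATA (Ile): third position 3-fold.
Codon 8 GGC (Gly): third position 4-fold.
Codon 9 CAA (Gln): third position 2-fold.
Codon 10 AAA (Lys): third position 2-fold.
Four-fold degenerate third positions: 3.

3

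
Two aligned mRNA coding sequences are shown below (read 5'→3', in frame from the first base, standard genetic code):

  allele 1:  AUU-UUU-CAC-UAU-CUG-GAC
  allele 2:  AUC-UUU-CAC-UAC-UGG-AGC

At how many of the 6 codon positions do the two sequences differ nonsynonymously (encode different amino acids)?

2

Codon 1: AUU Ile / AUC Ile — synonymous.
Codon 2: UUU Phe / UUU Phe — identical.
Codon 3: CAC His / CAC His — identical.
Codon 4: UAU Tyr / UAC Tyr — synonymous.
Codon 5: CUG Leu / UGG Trp — nonsynonymous.
Codon 6: GAC Asp / AGC Ser — nonsynonymous.
Nonsynonymous differences: 2.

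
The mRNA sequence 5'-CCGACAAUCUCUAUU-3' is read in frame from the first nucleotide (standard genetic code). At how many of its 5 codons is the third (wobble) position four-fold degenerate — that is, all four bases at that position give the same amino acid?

3

Codon 1 CCG (Pro): third position 4-fold.
Codon 2 ACA (Thr): third position 4-fold.
Codon 3 AUC (Ile): third position 3-fold.
Codon 4 UCU (Ser): third position 4-fold.
Codon 5 AUU (Ile): third position 3-fold.
Four-fold degenerate third positions: 3.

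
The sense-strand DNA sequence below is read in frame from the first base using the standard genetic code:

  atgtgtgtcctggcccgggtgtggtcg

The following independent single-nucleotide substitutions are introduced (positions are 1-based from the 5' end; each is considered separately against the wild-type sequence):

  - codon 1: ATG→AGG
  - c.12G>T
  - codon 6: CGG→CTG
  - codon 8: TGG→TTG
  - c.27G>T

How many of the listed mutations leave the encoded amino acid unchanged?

Codon 1: ATG (Met) → AGG (Arg) — missense.
Codon 4: CTG (Leu) → CTT (Leu) — synonymous.
Codon 6: CGG (Arg) → CTG (Leu) — missense.
Codon 8: TGG (Trp) → TTG (Leu) — missense.
Codon 9: TCG (Ser) → TCT (Ser) — synonymous.
Synonymous: 2 of 5.

2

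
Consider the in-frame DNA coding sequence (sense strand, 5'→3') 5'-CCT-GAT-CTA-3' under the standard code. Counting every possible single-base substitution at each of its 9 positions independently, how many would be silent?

8

Codon 1 (CCT, Pro): 3 synonymous substitutions.
Codon 2 (GAT, Asp): 1 synonymous substitution.
Codon 3 (CTA, Leu): 4 synonymous substitutions.
Total: 3 + 1 + 4 = 8.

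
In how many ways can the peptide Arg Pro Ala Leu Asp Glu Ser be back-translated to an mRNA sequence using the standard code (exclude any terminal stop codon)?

Arg: 6 codons.
Pro: 4 codons.
Ala: 4 codons.
Leu: 6 codons.
Asp: 2 codons.
Glu: 2 codons.
Ser: 6 codons.
6 × 4 × 4 × 6 × 2 × 2 × 6 = 13824.

13824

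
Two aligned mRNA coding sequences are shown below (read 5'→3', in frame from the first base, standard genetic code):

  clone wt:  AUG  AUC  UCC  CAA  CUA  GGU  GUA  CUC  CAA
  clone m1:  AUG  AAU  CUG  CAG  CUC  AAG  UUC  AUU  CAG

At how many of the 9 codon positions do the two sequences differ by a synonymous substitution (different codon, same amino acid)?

Codon 1: AUG Met / AUG Met — identical.
Codon 2: AUC Ile / AAU Asn — nonsynonymous.
Codon 3: UCC Ser / CUG Leu — nonsynonymous.
Codon 4: CAA Gln / CAG Gln — synonymous.
Codon 5: CUA Leu / CUC Leu — synonymous.
Codon 6: GGU Gly / AAG Lys — nonsynonymous.
Codon 7: GUA Val / UUC Phe — nonsynonymous.
Codon 8: CUC Leu / AUU Ile — nonsynonymous.
Codon 9: CAA Gln / CAG Gln — synonymous.
Synonymous differences: 3.

3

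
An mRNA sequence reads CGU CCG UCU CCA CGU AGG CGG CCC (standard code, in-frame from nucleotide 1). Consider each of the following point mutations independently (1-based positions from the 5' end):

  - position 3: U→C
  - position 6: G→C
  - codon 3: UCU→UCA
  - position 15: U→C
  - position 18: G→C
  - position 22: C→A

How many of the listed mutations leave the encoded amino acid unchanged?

4

Codon 1: CGU (Arg) → CGC (Arg) — synonymous.
Codon 2: CCG (Pro) → CCC (Pro) — synonymous.
Codon 3: UCU (Ser) → UCA (Ser) — synonymous.
Codon 5: CGU (Arg) → CGC (Arg) — synonymous.
Codon 6: AGG (Arg) → AGC (Ser) — missense.
Codon 8: CCC (Pro) → ACC (Thr) — missense.
Synonymous: 4 of 6.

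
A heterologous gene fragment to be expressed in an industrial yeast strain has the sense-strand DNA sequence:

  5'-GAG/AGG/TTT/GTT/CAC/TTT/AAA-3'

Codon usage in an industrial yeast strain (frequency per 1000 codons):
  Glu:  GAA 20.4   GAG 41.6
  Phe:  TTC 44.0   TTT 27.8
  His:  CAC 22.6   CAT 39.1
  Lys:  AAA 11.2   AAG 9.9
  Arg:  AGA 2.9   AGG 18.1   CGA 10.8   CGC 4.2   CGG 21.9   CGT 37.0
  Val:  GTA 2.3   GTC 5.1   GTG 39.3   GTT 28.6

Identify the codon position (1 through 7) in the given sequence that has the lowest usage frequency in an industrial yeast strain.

7

Codon 1 GAG (Glu): 41.6 per 1000.
Codon 2 AGG (Arg): 18.1 per 1000.
Codon 3 TTT (Phe): 27.8 per 1000.
Codon 4 GTT (Val): 28.6 per 1000.
Codon 5 CAC (His): 22.6 per 1000.
Codon 6 TTT (Phe): 27.8 per 1000.
Codon 7 AAA (Lys): 11.2 per 1000.
Lowest frequency is 11.2 at codon 7.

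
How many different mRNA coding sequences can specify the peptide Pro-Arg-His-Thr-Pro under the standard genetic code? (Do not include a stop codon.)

Pro: 4 codons.
Arg: 6 codons.
His: 2 codons.
Thr: 4 codons.
Pro: 4 codons.
4 × 6 × 2 × 4 × 4 = 768.

768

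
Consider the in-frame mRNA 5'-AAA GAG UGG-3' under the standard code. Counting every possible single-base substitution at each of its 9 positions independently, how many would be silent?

Codon 1 (AAA, Lys): 1 synonymous substitution.
Codon 2 (GAG, Glu): 1 synonymous substitution.
Codon 3 (UGG, Trp): 0 synonymous substitutions.
Total: 1 + 1 + 0 = 2.

2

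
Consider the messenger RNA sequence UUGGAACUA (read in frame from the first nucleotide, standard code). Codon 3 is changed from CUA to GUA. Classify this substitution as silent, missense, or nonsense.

missense

Position 7 falls in codon 3: CUA → Leu.
After the substitution the codon is GUA → Val.
Leu ≠ Val, so this is a missense mutation.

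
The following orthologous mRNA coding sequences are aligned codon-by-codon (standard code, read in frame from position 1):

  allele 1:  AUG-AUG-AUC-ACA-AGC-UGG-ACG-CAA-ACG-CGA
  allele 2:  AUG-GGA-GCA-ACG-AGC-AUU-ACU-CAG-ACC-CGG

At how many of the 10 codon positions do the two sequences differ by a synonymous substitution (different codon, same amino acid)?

5

Codon 1: AUG Met / AUG Met — identical.
Codon 2: AUG Met / GGA Gly — nonsynonymous.
Codon 3: AUC Ile / GCA Ala — nonsynonymous.
Codon 4: ACA Thr / ACG Thr — synonymous.
Codon 5: AGC Ser / AGC Ser — identical.
Codon 6: UGG Trp / AUU Ile — nonsynonymous.
Codon 7: ACG Thr / ACU Thr — synonymous.
Codon 8: CAA Gln / CAG Gln — synonymous.
Codon 9: ACG Thr / ACC Thr — synonymous.
Codon 10: CGA Arg / CGG Arg — synonymous.
Synonymous differences: 5.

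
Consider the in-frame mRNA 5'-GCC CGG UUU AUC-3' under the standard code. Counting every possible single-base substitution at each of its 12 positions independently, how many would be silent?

Codon 1 (GCC, Ala): 3 synonymous substitutions.
Codon 2 (CGG, Arg): 4 synonymous substitutions.
Codon 3 (UUU, Phe): 1 synonymous substitution.
Codon 4 (AUC, Ile): 2 synonymous substitutions.
Total: 3 + 4 + 1 + 2 = 10.

10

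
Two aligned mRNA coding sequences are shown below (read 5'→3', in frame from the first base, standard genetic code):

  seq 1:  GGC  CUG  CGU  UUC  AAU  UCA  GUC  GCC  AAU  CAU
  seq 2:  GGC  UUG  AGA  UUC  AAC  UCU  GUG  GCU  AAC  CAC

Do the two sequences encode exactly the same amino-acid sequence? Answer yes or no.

Codon 1: GGC Gly / GGC Gly — identical.
Codon 2: CUG Leu / UUG Leu — synonymous.
Codon 3: CGU Arg / AGA Arg — synonymous.
Codon 4: UUC Phe / UUC Phe — identical.
Codon 5: AAU Asn / AAC Asn — synonymous.
Codon 6: UCA Ser / UCU Ser — synonymous.
Codon 7: GUC Val / GUG Val — synonymous.
Codon 8: GCC Ala / GCU Ala — synonymous.
Codon 9: AAU Asn / AAC Asn — synonymous.
Codon 10: CAU His / CAC His — synonymous.
Nonsynonymous differences: 0 → same protein.

yes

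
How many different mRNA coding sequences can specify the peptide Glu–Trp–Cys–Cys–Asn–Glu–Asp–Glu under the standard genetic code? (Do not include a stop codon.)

128

Glu: 2 codons.
Trp: 1 codon.
Cys: 2 codons.
Cys: 2 codons.
Asn: 2 codons.
Glu: 2 codons.
Asp: 2 codons.
Glu: 2 codons.
2 × 1 × 2 × 2 × 2 × 2 × 2 × 2 = 128.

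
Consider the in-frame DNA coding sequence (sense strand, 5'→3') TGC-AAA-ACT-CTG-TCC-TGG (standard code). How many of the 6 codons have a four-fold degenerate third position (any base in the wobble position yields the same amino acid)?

3

Codon 1 TGC (Cys): third position 2-fold.
Codon 2 AAA (Lys): third position 2-fold.
Codon 3 ACT (Thr): third position 4-fold.
Codon 4 CTG (Leu): third position 4-fold.
Codon 5 TCC (Ser): third position 4-fold.
Codon 6 TGG (Trp): third position 1-fold.
Four-fold degenerate third positions: 3.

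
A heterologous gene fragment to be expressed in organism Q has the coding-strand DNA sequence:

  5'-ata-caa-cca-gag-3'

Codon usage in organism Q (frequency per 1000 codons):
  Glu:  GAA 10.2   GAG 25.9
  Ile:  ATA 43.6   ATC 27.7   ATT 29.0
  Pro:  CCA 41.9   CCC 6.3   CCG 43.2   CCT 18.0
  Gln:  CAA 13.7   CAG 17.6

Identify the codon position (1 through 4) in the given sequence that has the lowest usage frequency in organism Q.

2

Codon 1 ATA (Ile): 43.6 per 1000.
Codon 2 CAA (Gln): 13.7 per 1000.
Codon 3 CCA (Pro): 41.9 per 1000.
Codon 4 GAG (Glu): 25.9 per 1000.
Lowest frequency is 13.7 at codon 2.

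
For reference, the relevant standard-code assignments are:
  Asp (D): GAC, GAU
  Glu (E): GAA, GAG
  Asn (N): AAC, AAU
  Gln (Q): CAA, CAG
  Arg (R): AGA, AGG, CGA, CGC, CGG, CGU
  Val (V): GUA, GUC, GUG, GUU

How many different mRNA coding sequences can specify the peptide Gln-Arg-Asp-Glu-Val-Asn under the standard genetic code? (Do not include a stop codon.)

Gln: 2 codons.
Arg: 6 codons.
Asp: 2 codons.
Glu: 2 codons.
Val: 4 codons.
Asn: 2 codons.
2 × 6 × 2 × 2 × 4 × 2 = 384.

384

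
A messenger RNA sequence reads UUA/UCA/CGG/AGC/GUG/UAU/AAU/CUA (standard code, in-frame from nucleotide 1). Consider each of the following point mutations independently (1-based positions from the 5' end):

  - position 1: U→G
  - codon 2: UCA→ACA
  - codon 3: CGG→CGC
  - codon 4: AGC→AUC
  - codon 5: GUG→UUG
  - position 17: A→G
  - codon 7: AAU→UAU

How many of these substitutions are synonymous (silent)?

Codon 1: UUA (Leu) → GUA (Val) — missense.
Codon 2: UCA (Ser) → ACA (Thr) — missense.
Codon 3: CGG (Arg) → CGC (Arg) — synonymous.
Codon 4: AGC (Ser) → AUC (Ile) — missense.
Codon 5: GUG (Val) → UUG (Leu) — missense.
Codon 6: UAU (Tyr) → UGU (Cys) — missense.
Codon 7: AAU (Asn) → UAU (Tyr) — missense.
Synonymous: 1 of 7.

1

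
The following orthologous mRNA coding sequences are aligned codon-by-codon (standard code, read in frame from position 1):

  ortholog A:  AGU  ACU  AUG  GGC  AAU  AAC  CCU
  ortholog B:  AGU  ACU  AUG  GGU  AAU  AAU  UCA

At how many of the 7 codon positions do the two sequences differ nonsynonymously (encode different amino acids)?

Codon 1: AGU Ser / AGU Ser — identical.
Codon 2: ACU Thr / ACU Thr — identical.
Codon 3: AUG Met / AUG Met — identical.
Codon 4: GGC Gly / GGU Gly — synonymous.
Codon 5: AAU Asn / AAU Asn — identical.
Codon 6: AAC Asn / AAU Asn — synonymous.
Codon 7: CCU Pro / UCA Ser — nonsynonymous.
Nonsynonymous differences: 1.

1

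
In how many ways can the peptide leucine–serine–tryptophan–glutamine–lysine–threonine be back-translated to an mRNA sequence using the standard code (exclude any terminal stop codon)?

576

Leu: 6 codons.
Ser: 6 codons.
Trp: 1 codon.
Gln: 2 codons.
Lys: 2 codons.
Thr: 4 codons.
6 × 6 × 1 × 2 × 2 × 4 = 576.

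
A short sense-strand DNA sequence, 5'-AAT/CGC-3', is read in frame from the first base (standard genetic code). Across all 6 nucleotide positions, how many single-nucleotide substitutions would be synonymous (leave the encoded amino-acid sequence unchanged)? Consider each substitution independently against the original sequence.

4

Codon 1 (AAT, Asn): 1 synonymous substitution.
Codon 2 (CGC, Arg): 3 synonymous substitutions.
Total: 1 + 3 = 4.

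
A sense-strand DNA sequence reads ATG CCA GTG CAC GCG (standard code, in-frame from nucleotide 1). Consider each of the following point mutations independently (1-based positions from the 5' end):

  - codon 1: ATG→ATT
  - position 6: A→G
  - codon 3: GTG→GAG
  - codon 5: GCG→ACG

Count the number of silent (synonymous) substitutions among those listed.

1

Codon 1: ATG (Met) → ATT (Ile) — missense.
Codon 2: CCA (Pro) → CCG (Pro) — synonymous.
Codon 3: GTG (Val) → GAG (Glu) — missense.
Codon 5: GCG (Ala) → ACG (Thr) — missense.
Synonymous: 1 of 4.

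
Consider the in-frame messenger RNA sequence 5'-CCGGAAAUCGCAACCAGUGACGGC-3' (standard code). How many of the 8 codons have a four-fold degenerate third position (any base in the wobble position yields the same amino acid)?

4

Codon 1 CCG (Pro): third position 4-fold.
Codon 2 GAA (Glu): third position 2-fold.
Codon 3 AUC (Ile): third position 3-fold.
Codon 4 GCA (Ala): third position 4-fold.
Codon 5 ACC (Thr): third position 4-fold.
Codon 6 AGU (Ser): third position 2-fold.
Codon 7 GAC (Asp): third position 2-fold.
Codon 8 GGC (Gly): third position 4-fold.
Four-fold degenerate third positions: 4.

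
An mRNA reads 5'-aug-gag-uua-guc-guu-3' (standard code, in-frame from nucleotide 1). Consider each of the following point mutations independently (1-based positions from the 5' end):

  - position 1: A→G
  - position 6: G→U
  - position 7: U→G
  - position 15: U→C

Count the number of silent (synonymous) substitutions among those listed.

1

Codon 1: AUG (Met) → GUG (Val) — missense.
Codon 2: GAG (Glu) → GAU (Asp) — missense.
Codon 3: UUA (Leu) → GUA (Val) — missense.
Codon 5: GUU (Val) → GUC (Val) — synonymous.
Synonymous: 1 of 4.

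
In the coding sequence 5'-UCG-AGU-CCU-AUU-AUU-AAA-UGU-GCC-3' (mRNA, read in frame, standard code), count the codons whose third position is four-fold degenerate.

Codon 1 UCG (Ser): third position 4-fold.
Codon 2 AGU (Ser): third position 2-fold.
Codon 3 CCU (Pro): third position 4-fold.
Codon 4 AUU (Ile): third position 3-fold.
Codon 5 AUU (Ile): third position 3-fold.
Codon 6 AAA (Lys): third position 2-fold.
Codon 7 UGU (Cys): third position 2-fold.
Codon 8 GCC (Ala): third position 4-fold.
Four-fold degenerate third positions: 3.

3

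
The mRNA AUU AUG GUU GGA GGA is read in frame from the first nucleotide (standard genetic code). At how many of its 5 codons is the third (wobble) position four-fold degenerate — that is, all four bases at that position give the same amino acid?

3

Codon 1 AUU (Ile): third position 3-fold.
Codon 2 AUG (Met): third position 1-fold.
Codon 3 GUU (Val): third position 4-fold.
Codon 4 GGA (Gly): third position 4-fold.
Codon 5 GGA (Gly): third position 4-fold.
Four-fold degenerate third positions: 3.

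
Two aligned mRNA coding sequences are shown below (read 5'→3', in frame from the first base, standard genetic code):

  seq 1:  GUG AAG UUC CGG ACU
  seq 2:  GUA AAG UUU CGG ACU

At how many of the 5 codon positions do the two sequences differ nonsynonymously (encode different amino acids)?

0

Codon 1: GUG Val / GUA Val — synonymous.
Codon 2: AAG Lys / AAG Lys — identical.
Codon 3: UUC Phe / UUU Phe — synonymous.
Codon 4: CGG Arg / CGG Arg — identical.
Codon 5: ACU Thr / ACU Thr — identical.
Nonsynonymous differences: 0.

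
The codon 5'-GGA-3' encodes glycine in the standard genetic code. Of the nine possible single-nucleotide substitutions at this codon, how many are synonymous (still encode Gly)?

3

Position 1: none → 0 synonymous.
Position 2: none → 0 synonymous.
Position 3: GGU, GGC, GGG → 3 synonymous.
Total: 0 + 0 + 3 = 3.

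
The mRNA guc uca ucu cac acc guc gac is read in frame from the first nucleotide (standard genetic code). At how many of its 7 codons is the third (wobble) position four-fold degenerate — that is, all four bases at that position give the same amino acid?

5

Codon 1 GUC (Val): third position 4-fold.
Codon 2 UCA (Ser): third position 4-fold.
Codon 3 UCU (Ser): third position 4-fold.
Codon 4 CAC (His): third position 2-fold.
Codon 5 ACC (Thr): third position 4-fold.
Codon 6 GUC (Val): third position 4-fold.
Codon 7 GAC (Asp): third position 2-fold.
Four-fold degenerate third positions: 5.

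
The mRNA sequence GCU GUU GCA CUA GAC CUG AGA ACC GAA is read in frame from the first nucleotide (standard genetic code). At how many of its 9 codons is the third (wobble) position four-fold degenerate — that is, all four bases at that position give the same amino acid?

Codon 1 GCU (Ala): third position 4-fold.
Codon 2 GUU (Val): third position 4-fold.
Codon 3 GCA (Ala): third position 4-fold.
Codon 4 CUA (Leu): third position 4-fold.
Codon 5 GAC (Asp): third position 2-fold.
Codon 6 CUG (Leu): third position 4-fold.
Codon 7 AGA (Arg): third position 2-fold.
Codon 8 ACC (Thr): third position 4-fold.
Codon 9 GAA (Glu): third position 2-fold.
Four-fold degenerate third positions: 6.

6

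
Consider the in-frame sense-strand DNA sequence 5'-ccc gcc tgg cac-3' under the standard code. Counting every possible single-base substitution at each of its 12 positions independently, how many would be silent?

Codon 1 (CCC, Pro): 3 synonymous substitutions.
Codon 2 (GCC, Ala): 3 synonymous substitutions.
Codon 3 (TGG, Trp): 0 synonymous substitutions.
Codon 4 (CAC, His): 1 synonymous substitution.
Total: 3 + 3 + 0 + 1 = 7.

7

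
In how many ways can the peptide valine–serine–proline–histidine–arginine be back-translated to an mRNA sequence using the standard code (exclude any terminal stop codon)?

Val: 4 codons.
Ser: 6 codons.
Pro: 4 codons.
His: 2 codons.
Arg: 6 codons.
4 × 6 × 4 × 2 × 6 = 1152.

1152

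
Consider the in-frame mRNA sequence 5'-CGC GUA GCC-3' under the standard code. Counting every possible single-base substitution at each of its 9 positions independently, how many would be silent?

Codon 1 (CGC, Arg): 3 synonymous substitutions.
Codon 2 (GUA, Val): 3 synonymous substitutions.
Codon 3 (GCC, Ala): 3 synonymous substitutions.
Total: 3 + 3 + 3 = 9.

9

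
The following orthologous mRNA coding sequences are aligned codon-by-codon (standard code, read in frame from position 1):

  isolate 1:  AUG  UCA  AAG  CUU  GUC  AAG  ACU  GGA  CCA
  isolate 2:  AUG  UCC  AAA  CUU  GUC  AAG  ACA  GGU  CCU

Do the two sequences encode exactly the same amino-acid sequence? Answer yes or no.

yes

Codon 1: AUG Met / AUG Met — identical.
Codon 2: UCA Ser / UCC Ser — synonymous.
Codon 3: AAG Lys / AAA Lys — synonymous.
Codon 4: CUU Leu / CUU Leu — identical.
Codon 5: GUC Val / GUC Val — identical.
Codon 6: AAG Lys / AAG Lys — identical.
Codon 7: ACU Thr / ACA Thr — synonymous.
Codon 8: GGA Gly / GGU Gly — synonymous.
Codon 9: CCA Pro / CCU Pro — synonymous.
Nonsynonymous differences: 0 → same protein.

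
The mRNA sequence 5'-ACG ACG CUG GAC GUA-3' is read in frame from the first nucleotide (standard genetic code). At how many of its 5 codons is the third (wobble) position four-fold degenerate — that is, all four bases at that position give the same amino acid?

4

Codon 1 ACG (Thr): third position 4-fold.
Codon 2 ACG (Thr): third position 4-fold.
Codon 3 CUG (Leu): third position 4-fold.
Codon 4 GAC (Asp): third position 2-fold.
Codon 5 GUA (Val): third position 4-fold.
Four-fold degenerate third positions: 4.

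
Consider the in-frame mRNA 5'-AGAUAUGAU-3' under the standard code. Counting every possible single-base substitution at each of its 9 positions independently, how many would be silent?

4

Codon 1 (AGA, Arg): 2 synonymous substitutions.
Codon 2 (UAU, Tyr): 1 synonymous substitution.
Codon 3 (GAU, Asp): 1 synonymous substitution.
Total: 2 + 1 + 1 = 4.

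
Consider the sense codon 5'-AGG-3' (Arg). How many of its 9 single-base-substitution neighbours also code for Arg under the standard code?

Position 1: CGG → 1 synonymous.
Position 2: none → 0 synonymous.
Position 3: AGA → 1 synonymous.
Total: 1 + 0 + 1 = 2.

2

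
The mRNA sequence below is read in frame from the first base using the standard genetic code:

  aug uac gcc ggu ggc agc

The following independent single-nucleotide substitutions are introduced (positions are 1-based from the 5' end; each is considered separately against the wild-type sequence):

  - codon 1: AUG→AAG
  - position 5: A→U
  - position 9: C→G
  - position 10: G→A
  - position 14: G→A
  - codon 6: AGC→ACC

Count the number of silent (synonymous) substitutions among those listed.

Codon 1: AUG (Met) → AAG (Lys) — missense.
Codon 2: UAC (Tyr) → UUC (Phe) — missense.
Codon 3: GCC (Ala) → GCG (Ala) — synonymous.
Codon 4: GGU (Gly) → AGU (Ser) — missense.
Codon 5: GGC (Gly) → GAC (Asp) — missense.
Codon 6: AGC (Ser) → ACC (Thr) — missense.
Synonymous: 1 of 6.

1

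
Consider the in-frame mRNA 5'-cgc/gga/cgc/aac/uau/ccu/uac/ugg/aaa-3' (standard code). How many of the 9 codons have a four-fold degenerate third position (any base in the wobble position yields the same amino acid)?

4

Codon 1 CGC (Arg): third position 4-fold.
Codon 2 GGA (Gly): third position 4-fold.
Codon 3 CGC (Arg): third position 4-fold.
Codon 4 AAC (Asn): third position 2-fold.
Codon 5 UAU (Tyr): third position 2-fold.
Codon 6 CCU (Pro): third position 4-fold.
Codon 7 UAC (Tyr): third position 2-fold.
Codon 8 UGG (Trp): third position 1-fold.
Codon 9 AAA (Lys): third position 2-fold.
Four-fold degenerate third positions: 4.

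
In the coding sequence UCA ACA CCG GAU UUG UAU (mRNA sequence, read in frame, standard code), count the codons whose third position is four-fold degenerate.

Codon 1 UCA (Ser): third position 4-fold.
Codon 2 ACA (Thr): third position 4-fold.
Codon 3 CCG (Pro): third position 4-fold.
Codon 4 GAU (Asp): third position 2-fold.
Codon 5 UUG (Leu): third position 2-fold.
Codon 6 UAU (Tyr): third position 2-fold.
Four-fold degenerate third positions: 3.

3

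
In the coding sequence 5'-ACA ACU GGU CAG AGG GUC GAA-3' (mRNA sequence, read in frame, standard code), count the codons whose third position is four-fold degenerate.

Codon 1 ACA (Thr): third position 4-fold.
Codon 2 ACU (Thr): third position 4-fold.
Codon 3 GGU (Gly): third position 4-fold.
Codon 4 CAG (Gln): third position 2-fold.
Codon 5 AGG (Arg): third position 2-fold.
Codon 6 GUC (Val): third position 4-fold.
Codon 7 GAA (Glu): third position 2-fold.
Four-fold degenerate third positions: 4.

4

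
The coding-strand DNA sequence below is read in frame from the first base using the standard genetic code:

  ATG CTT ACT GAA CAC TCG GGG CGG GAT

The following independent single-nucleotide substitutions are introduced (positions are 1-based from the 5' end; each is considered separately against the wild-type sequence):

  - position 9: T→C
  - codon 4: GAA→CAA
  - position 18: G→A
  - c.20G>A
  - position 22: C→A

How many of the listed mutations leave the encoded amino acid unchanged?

3

Codon 3: ACT (Thr) → ACC (Thr) — synonymous.
Codon 4: GAA (Glu) → CAA (Gln) — missense.
Codon 6: TCG (Ser) → TCA (Ser) — synonymous.
Codon 7: GGG (Gly) → GAG (Glu) — missense.
Codon 8: CGG (Arg) → AGG (Arg) — synonymous.
Synonymous: 3 of 5.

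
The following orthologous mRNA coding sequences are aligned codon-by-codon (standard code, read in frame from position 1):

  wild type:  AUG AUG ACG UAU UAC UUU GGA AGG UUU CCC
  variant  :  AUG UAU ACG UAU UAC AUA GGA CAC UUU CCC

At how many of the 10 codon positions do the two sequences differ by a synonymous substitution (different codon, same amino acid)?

Codon 1: AUG Met / AUG Met — identical.
Codon 2: AUG Met / UAU Tyr — nonsynonymous.
Codon 3: ACG Thr / ACG Thr — identical.
Codon 4: UAU Tyr / UAU Tyr — identical.
Codon 5: UAC Tyr / UAC Tyr — identical.
Codon 6: UUU Phe / AUA Ile — nonsynonymous.
Codon 7: GGA Gly / GGA Gly — identical.
Codon 8: AGG Arg / CAC His — nonsynonymous.
Codon 9: UUU Phe / UUU Phe — identical.
Codon 10: CCC Pro / CCC Pro — identical.
Synonymous differences: 0.

0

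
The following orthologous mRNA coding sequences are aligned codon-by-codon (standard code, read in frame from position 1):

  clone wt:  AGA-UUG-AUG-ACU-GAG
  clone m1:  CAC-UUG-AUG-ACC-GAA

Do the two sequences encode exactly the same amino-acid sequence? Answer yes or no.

no

Codon 1: AGA Arg / CAC His — nonsynonymous.
Codon 2: UUG Leu / UUG Leu — identical.
Codon 3: AUG Met / AUG Met — identical.
Codon 4: ACU Thr / ACC Thr — synonymous.
Codon 5: GAG Glu / GAA Glu — synonymous.
Nonsynonymous differences: 1 → different protein.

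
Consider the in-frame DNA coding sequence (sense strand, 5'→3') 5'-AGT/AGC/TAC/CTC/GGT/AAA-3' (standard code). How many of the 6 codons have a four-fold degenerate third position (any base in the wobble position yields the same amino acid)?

Codon 1 AGT (Ser): third position 2-fold.
Codon 2 AGC (Ser): third position 2-fold.
Codon 3 TAC (Tyr): third position 2-fold.
Codon 4 CTC (Leu): third position 4-fold.
Codon 5 GGT (Gly): third position 4-fold.
Codon 6 AAA (Lys): third position 2-fold.
Four-fold degenerate third positions: 2.

2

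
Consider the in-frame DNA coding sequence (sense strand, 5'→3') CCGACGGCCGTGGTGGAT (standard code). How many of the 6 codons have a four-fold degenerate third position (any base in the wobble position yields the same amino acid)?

5

Codon 1 CCG (Pro): third position 4-fold.
Codon 2 ACG (Thr): third position 4-fold.
Codon 3 GCC (Ala): third position 4-fold.
Codon 4 GTG (Val): third position 4-fold.
Codon 5 GTG (Val): third position 4-fold.
Codon 6 GAT (Asp): third position 2-fold.
Four-fold degenerate third positions: 5.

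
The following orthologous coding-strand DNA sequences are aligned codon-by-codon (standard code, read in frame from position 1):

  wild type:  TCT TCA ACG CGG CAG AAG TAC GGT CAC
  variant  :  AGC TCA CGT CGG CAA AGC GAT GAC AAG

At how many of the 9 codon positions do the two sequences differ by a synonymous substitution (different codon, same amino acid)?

Codon 1: TCT Ser / AGC Ser — synonymous.
Codon 2: TCA Ser / TCA Ser — identical.
Codon 3: ACG Thr / CGT Arg — nonsynonymous.
Codon 4: CGG Arg / CGG Arg — identical.
Codon 5: CAG Gln / CAA Gln — synonymous.
Codon 6: AAG Lys / AGC Ser — nonsynonymous.
Codon 7: TAC Tyr / GAT Asp — nonsynonymous.
Codon 8: GGT Gly / GAC Asp — nonsynonymous.
Codon 9: CAC His / AAG Lys — nonsynonymous.
Synonymous differences: 2.

2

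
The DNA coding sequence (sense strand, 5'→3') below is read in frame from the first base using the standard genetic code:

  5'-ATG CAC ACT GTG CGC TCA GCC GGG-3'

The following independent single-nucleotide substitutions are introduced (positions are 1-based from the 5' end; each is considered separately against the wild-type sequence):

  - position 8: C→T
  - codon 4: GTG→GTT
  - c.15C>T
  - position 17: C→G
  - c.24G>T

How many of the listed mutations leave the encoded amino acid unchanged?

Codon 3: ACT (Thr) → ATT (Ile) — missense.
Codon 4: GTG (Val) → GTT (Val) — synonymous.
Codon 5: CGC (Arg) → CGT (Arg) — synonymous.
Codon 6: TCA (Ser) → TGA (Stop) — nonsense.
Codon 8: GGG (Gly) → GGT (Gly) — synonymous.
Synonymous: 3 of 5.

3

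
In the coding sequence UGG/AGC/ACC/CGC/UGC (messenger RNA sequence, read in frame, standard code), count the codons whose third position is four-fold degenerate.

2

Codon 1 UGG (Trp): third position 1-fold.
Codon 2 AGC (Ser): third position 2-fold.
Codon 3 ACC (Thr): third position 4-fold.
Codon 4 CGC (Arg): third position 4-fold.
Codon 5 UGC (Cys): third position 2-fold.
Four-fold degenerate third positions: 2.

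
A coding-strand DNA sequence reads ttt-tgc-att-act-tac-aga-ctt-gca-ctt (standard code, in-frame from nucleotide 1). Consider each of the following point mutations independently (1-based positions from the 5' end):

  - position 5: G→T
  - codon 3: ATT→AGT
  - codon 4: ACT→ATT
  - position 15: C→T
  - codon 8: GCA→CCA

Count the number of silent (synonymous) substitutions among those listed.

1

Codon 2: TGC (Cys) → TTC (Phe) — missense.
Codon 3: ATT (Ile) → AGT (Ser) — missense.
Codon 4: ACT (Thr) → ATT (Ile) — missense.
Codon 5: TAC (Tyr) → TAT (Tyr) — synonymous.
Codon 8: GCA (Ala) → CCA (Pro) — missense.
Synonymous: 1 of 5.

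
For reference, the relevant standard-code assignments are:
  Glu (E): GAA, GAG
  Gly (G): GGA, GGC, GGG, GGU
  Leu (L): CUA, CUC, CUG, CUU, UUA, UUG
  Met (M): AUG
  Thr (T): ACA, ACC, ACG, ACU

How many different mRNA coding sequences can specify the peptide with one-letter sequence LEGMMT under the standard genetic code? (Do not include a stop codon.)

Leu: 6 codons.
Glu: 2 codons.
Gly: 4 codons.
Met: 1 codon.
Met: 1 codon.
Thr: 4 codons.
6 × 2 × 4 × 1 × 1 × 4 = 192.

192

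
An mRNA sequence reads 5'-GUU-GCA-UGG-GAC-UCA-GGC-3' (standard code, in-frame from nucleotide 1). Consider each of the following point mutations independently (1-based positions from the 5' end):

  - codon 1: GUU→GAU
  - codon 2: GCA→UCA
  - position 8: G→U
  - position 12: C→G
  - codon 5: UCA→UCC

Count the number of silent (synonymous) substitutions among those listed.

Codon 1: GUU (Val) → GAU (Asp) — missense.
Codon 2: GCA (Ala) → UCA (Ser) — missense.
Codon 3: UGG (Trp) → UUG (Leu) — missense.
Codon 4: GAC (Asp) → GAG (Glu) — missense.
Codon 5: UCA (Ser) → UCC (Ser) — synonymous.
Synonymous: 1 of 5.

1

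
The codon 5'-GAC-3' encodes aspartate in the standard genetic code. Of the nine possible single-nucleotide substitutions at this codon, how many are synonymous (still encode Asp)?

1

Position 1: none → 0 synonymous.
Position 2: none → 0 synonymous.
Position 3: GAU → 1 synonymous.
Total: 0 + 0 + 1 = 1.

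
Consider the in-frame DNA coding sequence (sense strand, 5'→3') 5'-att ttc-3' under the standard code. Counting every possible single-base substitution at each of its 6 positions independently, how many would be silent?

3

Codon 1 (ATT, Ile): 2 synonymous substitutions.
Codon 2 (TTC, Phe): 1 synonymous substitution.
Total: 2 + 1 = 3.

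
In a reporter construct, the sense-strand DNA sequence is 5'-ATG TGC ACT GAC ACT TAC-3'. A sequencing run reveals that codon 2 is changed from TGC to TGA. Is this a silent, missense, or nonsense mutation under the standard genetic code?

Position 6 falls in codon 2: TGC → Cys.
After the substitution the codon is TGA → Stop.
The new codon is a stop codon, so this is a nonsense mutation.

nonsense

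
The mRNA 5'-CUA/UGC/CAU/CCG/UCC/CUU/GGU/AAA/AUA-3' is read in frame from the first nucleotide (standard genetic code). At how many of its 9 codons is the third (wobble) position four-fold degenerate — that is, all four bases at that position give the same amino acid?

Codon 1 CUA (Leu): third position 4-fold.
Codon 2 UGC (Cys): third position 2-fold.
Codon 3 CAU (His): third position 2-fold.
Codon 4 CCG (Pro): third position 4-fold.
Codon 5 UCC (Ser): third position 4-fold.
Codon 6 CUU (Leu): third position 4-fold.
Codon 7 GGU (Gly): third position 4-fold.
Codon 8 AAA (Lys): third position 2-fold.
Codon 9 AUA (Ile): third position 3-fold.
Four-fold degenerate third positions: 5.

5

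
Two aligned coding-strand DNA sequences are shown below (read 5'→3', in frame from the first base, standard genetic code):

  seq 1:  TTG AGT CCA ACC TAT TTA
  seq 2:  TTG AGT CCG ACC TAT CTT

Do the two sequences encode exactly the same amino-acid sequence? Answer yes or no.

Codon 1: TTG Leu / TTG Leu — identical.
Codon 2: AGT Ser / AGT Ser — identical.
Codon 3: CCA Pro / CCG Pro — synonymous.
Codon 4: ACC Thr / ACC Thr — identical.
Codon 5: TAT Tyr / TAT Tyr — identical.
Codon 6: TTA Leu / CTT Leu — synonymous.
Nonsynonymous differences: 0 → same protein.

yes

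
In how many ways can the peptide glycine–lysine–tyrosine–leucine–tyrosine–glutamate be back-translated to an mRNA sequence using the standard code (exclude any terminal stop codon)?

Gly: 4 codons.
Lys: 2 codons.
Tyr: 2 codons.
Leu: 6 codons.
Tyr: 2 codons.
Glu: 2 codons.
4 × 2 × 2 × 6 × 2 × 2 = 384.

384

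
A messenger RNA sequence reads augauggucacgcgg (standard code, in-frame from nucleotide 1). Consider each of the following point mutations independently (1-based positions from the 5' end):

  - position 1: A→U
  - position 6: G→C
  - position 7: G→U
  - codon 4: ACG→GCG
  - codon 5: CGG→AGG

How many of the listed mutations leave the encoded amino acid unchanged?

1

Codon 1: AUG (Met) → UUG (Leu) — missense.
Codon 2: AUG (Met) → AUC (Ile) — missense.
Codon 3: GUC (Val) → UUC (Phe) — missense.
Codon 4: ACG (Thr) → GCG (Ala) — missense.
Codon 5: CGG (Arg) → AGG (Arg) — synonymous.
Synonymous: 1 of 5.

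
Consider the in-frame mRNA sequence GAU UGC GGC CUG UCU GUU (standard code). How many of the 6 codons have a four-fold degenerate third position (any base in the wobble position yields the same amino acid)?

Codon 1 GAU (Asp): third position 2-fold.
Codon 2 UGC (Cys): third position 2-fold.
Codon 3 GGC (Gly): third position 4-fold.
Codon 4 CUG (Leu): third position 4-fold.
Codon 5 UCU (Ser): third position 4-fold.
Codon 6 GUU (Val): third position 4-fold.
Four-fold degenerate third positions: 4.

4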